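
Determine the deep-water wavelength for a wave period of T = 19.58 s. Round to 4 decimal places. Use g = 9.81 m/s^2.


L0 = g * T^2 / (2 * pi)
L0 = 9.81 * 19.58^2 / (2 * pi)
L0 = 9.81 * 383.3764 / 6.28319
L0 = 3760.9225 / 6.28319
L0 = 598.5694 m

598.5694


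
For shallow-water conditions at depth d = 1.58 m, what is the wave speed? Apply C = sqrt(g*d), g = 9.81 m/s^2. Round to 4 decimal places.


Using the shallow-water approximation:
C = sqrt(g * d) = sqrt(9.81 * 1.58)
C = sqrt(15.4998)
C = 3.9370 m/s

3.9370


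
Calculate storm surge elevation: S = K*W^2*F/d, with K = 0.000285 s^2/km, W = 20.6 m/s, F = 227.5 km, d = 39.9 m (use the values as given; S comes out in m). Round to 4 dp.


S = K * W^2 * F / d
W^2 = 20.6^2 = 424.36
S = 0.000285 * 424.36 * 227.5 / 39.9
Numerator = 0.000285 * 424.36 * 227.5 = 27.514442
S = 27.514442 / 39.9 = 0.6896 m

0.6896


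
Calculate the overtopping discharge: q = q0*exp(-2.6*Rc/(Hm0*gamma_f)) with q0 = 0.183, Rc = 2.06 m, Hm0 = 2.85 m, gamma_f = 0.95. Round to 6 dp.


q = q0 * exp(-2.6 * Rc / (Hm0 * gamma_f))
Exponent = -2.6 * 2.06 / (2.85 * 0.95)
= -2.6 * 2.06 / 2.7075
= -1.978209
exp(-1.978209) = 0.138317
q = 0.183 * 0.138317
q = 0.025312 m^3/s/m

0.025312


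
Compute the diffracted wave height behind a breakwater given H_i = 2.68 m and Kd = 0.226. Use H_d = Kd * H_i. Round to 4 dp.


H_d = Kd * H_i
H_d = 0.226 * 2.68
H_d = 0.6057 m

0.6057


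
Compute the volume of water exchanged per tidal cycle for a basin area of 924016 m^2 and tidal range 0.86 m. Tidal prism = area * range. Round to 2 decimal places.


Tidal prism = Area * Tidal range
P = 924016 * 0.86
P = 794653.76 m^3

794653.76


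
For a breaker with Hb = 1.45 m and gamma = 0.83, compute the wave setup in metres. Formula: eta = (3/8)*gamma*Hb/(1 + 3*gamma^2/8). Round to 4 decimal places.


eta = (3/8) * gamma * Hb / (1 + 3*gamma^2/8)
Numerator = (3/8) * 0.83 * 1.45 = 0.451312
Denominator = 1 + 3*0.83^2/8 = 1 + 0.258338 = 1.258338
eta = 0.451312 / 1.258338
eta = 0.3587 m

0.3587


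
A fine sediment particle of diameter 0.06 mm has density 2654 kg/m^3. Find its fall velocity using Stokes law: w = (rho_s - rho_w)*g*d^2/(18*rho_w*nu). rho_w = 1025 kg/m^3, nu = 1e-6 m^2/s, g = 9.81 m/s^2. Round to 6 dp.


w = (rho_s - rho_w) * g * d^2 / (18 * rho_w * nu)
d = 0.06 mm = 0.000060 m
rho_s - rho_w = 2654 - 1025 = 1629
Numerator = 1629 * 9.81 * (0.000060)^2 = 0.000057529764
Denominator = 18 * 1025 * 1e-6 = 0.018450
w = 0.003118 m/s

0.003118


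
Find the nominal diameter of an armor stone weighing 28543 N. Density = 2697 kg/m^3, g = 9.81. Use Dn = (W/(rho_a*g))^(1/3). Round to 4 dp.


V = W / (rho_a * g)
V = 28543 / (2697 * 9.81)
V = 28543 / 26457.57
V = 1.078822 m^3
Dn = V^(1/3) = 1.078822^(1/3)
Dn = 1.0256 m

1.0256


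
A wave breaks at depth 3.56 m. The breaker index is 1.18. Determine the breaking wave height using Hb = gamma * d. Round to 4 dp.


Hb = gamma * d
Hb = 1.18 * 3.56
Hb = 4.2008 m

4.2008


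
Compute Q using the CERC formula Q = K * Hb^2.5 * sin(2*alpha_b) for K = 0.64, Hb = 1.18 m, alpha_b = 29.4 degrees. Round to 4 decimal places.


Q = K * Hb^2.5 * sin(2 * alpha_b)
Hb^2.5 = 1.18^2.5 = 1.512534
sin(2 * 29.4) = sin(58.8) = 0.855364
Q = 0.64 * 1.512534 * 0.855364
Q = 0.8280 m^3/s

0.8280


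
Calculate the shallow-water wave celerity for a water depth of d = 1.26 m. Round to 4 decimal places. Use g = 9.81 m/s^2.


Using the shallow-water approximation:
C = sqrt(g * d) = sqrt(9.81 * 1.26)
C = sqrt(12.3606)
C = 3.5158 m/s

3.5158


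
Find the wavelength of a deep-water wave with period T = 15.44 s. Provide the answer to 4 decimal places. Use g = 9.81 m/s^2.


L0 = g * T^2 / (2 * pi)
L0 = 9.81 * 15.44^2 / (2 * pi)
L0 = 9.81 * 238.3936 / 6.28319
L0 = 2338.6412 / 6.28319
L0 = 372.2063 m

372.2063


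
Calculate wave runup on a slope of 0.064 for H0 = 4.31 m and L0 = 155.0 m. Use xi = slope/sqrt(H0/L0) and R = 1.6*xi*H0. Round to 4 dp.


xi = slope / sqrt(H0/L0)
H0/L0 = 4.31/155.0 = 0.027806
sqrt(0.027806) = 0.166753
xi = 0.064 / 0.166753 = 0.383802
R = 1.6 * xi * H0 = 1.6 * 0.383802 * 4.31
R = 2.6467 m

2.6467


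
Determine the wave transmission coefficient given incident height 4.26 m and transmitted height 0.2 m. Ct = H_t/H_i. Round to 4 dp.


Ct = H_t / H_i
Ct = 0.2 / 4.26
Ct = 0.0469

0.0469


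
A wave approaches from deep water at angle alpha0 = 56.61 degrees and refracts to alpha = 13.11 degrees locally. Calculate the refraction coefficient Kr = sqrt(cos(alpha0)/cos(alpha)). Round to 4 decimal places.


Kr = sqrt(cos(alpha0) / cos(alpha))
cos(56.61) = 0.550335
cos(13.11) = 0.973936
Kr = sqrt(0.550335 / 0.973936)
Kr = sqrt(0.565063)
Kr = 0.7517

0.7517


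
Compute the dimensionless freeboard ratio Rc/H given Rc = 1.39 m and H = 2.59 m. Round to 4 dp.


Relative freeboard = Rc / H
= 1.39 / 2.59
= 0.5367

0.5367


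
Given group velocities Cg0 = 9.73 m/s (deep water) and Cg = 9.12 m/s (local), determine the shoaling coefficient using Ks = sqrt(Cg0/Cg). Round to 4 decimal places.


Ks = sqrt(Cg0 / Cg)
Ks = sqrt(9.73 / 9.12)
Ks = sqrt(1.0669)
Ks = 1.0329

1.0329


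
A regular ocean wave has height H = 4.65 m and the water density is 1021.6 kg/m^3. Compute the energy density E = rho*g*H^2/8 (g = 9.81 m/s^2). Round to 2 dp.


E = (1/8) * rho * g * H^2
E = (1/8) * 1021.6 * 9.81 * 4.65^2
E = 0.125 * 1021.6 * 9.81 * 21.6225
E = 27087.31 J/m^2

27087.31


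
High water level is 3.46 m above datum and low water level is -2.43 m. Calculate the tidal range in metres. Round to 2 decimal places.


Tidal range = High water - Low water
Tidal range = 3.46 - (-2.43)
Tidal range = 5.89 m

5.89


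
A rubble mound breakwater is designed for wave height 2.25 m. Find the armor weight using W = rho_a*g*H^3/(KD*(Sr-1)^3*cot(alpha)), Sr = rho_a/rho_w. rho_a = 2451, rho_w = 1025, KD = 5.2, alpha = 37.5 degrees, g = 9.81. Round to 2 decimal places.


Sr = rho_a / rho_w = 2451 / 1025 = 2.391220
(Sr - 1) = 1.391220
(Sr - 1)^3 = 2.692694
cot(37.5) = 1 / tan(37.5) = 1 / 0.767327 = 1.303225
Numerator = 2451 * 9.81 * 2.25^3 = 273879.7186
Denominator = 5.2 * 2.692694 * 1.303225 = 18.247772
W = 273879.7186 / 18.247772
W = 15008.94 N

15008.94


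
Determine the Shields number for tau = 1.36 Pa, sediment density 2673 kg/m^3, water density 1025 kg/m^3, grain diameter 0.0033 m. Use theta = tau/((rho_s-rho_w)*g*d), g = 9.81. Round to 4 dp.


theta = tau / ((rho_s - rho_w) * g * d)
rho_s - rho_w = 2673 - 1025 = 1648
Denominator = 1648 * 9.81 * 0.0033 = 53.350704
theta = 1.36 / 53.350704
theta = 0.0255

0.0255


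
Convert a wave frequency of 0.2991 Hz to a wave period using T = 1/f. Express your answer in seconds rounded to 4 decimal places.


T = 1 / f
T = 1 / 0.2991
T = 3.3434 s

3.3434


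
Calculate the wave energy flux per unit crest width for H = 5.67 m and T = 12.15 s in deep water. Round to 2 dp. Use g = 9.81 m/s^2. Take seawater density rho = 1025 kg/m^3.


P = rho * g^2 * H^2 * T / (32 * pi)
P = 1025 * 9.81^2 * 5.67^2 * 12.15 / (32 * pi)
P = 1025 * 96.2361 * 32.1489 * 12.15 / 100.53096
P = 383269.65 W/m

383269.65


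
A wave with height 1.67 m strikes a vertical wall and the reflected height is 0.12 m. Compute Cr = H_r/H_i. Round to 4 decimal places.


Cr = H_r / H_i
Cr = 0.12 / 1.67
Cr = 0.0719

0.0719


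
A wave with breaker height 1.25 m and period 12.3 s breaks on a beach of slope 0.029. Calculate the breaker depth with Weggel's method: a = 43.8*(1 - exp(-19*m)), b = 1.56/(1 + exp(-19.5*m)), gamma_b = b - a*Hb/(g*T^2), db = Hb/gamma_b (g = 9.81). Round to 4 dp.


a = 43.8 * (1 - exp(-19 * m))
exp(-19 * 0.029) = exp(-0.5510) = 0.576373
a = 43.8 * (1 - 0.576373) = 18.554856
b = 1.56 / (1 + exp(-19.5 * m))
exp(-19.5 * 0.029) = exp(-0.5655) = 0.568076
b = 1.56 / (1 + 0.568076) = 0.994850
Hb / (g * T^2) = 1.25 / (9.81 * 12.3^2) = 1.25 / 1484.1549 = 0.00084223
gamma_b = b - a * Hb/(g*T^2) = 0.994850 - 18.554856 * 0.00084223 = 0.979222
db = Hb / gamma_b = 1.25 / 0.979222
db = 1.2765 m

1.2765


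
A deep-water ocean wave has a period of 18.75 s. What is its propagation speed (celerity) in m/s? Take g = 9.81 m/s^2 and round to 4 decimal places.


We use the deep-water celerity formula:
C = g * T / (2 * pi)
C = 9.81 * 18.75 / (2 * 3.14159...)
C = 183.937500 / 6.283185
C = 29.2746 m/s

29.2746


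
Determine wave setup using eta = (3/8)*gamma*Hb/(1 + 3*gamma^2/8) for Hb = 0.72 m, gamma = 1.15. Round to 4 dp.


eta = (3/8) * gamma * Hb / (1 + 3*gamma^2/8)
Numerator = (3/8) * 1.15 * 0.72 = 0.310500
Denominator = 1 + 3*1.15^2/8 = 1 + 0.495938 = 1.495938
eta = 0.310500 / 1.495938
eta = 0.2076 m

0.2076


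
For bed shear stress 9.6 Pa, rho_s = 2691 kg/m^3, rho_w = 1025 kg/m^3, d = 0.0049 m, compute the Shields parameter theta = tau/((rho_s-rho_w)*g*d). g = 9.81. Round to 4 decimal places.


theta = tau / ((rho_s - rho_w) * g * d)
rho_s - rho_w = 2691 - 1025 = 1666
Denominator = 1666 * 9.81 * 0.0049 = 80.082954
theta = 9.6 / 80.082954
theta = 0.1199

0.1199


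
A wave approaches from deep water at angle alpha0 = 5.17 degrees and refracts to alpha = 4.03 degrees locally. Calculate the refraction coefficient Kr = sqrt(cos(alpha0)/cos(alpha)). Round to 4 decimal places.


Kr = sqrt(cos(alpha0) / cos(alpha))
cos(5.17) = 0.995932
cos(4.03) = 0.997527
Kr = sqrt(0.995932 / 0.997527)
Kr = sqrt(0.998400)
Kr = 0.9992

0.9992


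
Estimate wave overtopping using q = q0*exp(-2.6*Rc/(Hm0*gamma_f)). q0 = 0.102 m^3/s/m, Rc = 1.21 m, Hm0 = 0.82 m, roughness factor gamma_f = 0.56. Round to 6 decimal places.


q = q0 * exp(-2.6 * Rc / (Hm0 * gamma_f))
Exponent = -2.6 * 1.21 / (0.82 * 0.56)
= -2.6 * 1.21 / 0.4592
= -6.851045
exp(-6.851045) = 0.001058
q = 0.102 * 0.001058
q = 0.000108 m^3/s/m

0.000108


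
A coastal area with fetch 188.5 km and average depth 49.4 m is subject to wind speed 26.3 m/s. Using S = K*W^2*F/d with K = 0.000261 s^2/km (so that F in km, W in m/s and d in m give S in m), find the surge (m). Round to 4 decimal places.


S = K * W^2 * F / d
W^2 = 26.3^2 = 691.69
S = 0.000261 * 691.69 * 188.5 / 49.4
Numerator = 0.000261 * 691.69 * 188.5 = 34.030110
S = 34.030110 / 49.4 = 0.6889 m

0.6889


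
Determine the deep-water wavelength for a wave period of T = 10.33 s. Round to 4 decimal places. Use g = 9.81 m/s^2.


L0 = g * T^2 / (2 * pi)
L0 = 9.81 * 10.33^2 / (2 * pi)
L0 = 9.81 * 106.7089 / 6.28319
L0 = 1046.8143 / 6.28319
L0 = 166.6057 m

166.6057


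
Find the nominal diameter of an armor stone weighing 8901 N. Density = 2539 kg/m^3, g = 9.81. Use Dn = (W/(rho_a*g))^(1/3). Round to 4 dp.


V = W / (rho_a * g)
V = 8901 / (2539 * 9.81)
V = 8901 / 24907.59
V = 0.357361 m^3
Dn = V^(1/3) = 0.357361^(1/3)
Dn = 0.7096 m

0.7096


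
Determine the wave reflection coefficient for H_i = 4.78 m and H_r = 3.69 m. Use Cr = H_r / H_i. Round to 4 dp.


Cr = H_r / H_i
Cr = 3.69 / 4.78
Cr = 0.7720

0.7720


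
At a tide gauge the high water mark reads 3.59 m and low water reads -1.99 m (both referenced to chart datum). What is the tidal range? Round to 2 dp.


Tidal range = High water - Low water
Tidal range = 3.59 - (-1.99)
Tidal range = 5.58 m

5.58


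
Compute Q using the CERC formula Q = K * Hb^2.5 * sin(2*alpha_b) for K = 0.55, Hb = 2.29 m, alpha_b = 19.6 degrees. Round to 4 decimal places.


Q = K * Hb^2.5 * sin(2 * alpha_b)
Hb^2.5 = 2.29^2.5 = 7.935763
sin(2 * 19.6) = sin(39.2) = 0.632029
Q = 0.55 * 7.935763 * 0.632029
Q = 2.7586 m^3/s

2.7586


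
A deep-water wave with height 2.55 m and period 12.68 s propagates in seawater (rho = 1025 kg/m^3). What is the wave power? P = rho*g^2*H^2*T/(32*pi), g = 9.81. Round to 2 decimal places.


P = rho * g^2 * H^2 * T / (32 * pi)
P = 1025 * 9.81^2 * 2.55^2 * 12.68 / (32 * pi)
P = 1025 * 96.2361 * 6.5025 * 12.68 / 100.53096
P = 80902.44 W/m

80902.44


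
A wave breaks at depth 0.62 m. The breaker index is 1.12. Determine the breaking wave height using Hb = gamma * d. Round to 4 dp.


Hb = gamma * d
Hb = 1.12 * 0.62
Hb = 0.6944 m

0.6944


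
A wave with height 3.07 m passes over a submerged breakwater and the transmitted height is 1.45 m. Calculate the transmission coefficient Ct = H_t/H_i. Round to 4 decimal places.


Ct = H_t / H_i
Ct = 1.45 / 3.07
Ct = 0.4723

0.4723


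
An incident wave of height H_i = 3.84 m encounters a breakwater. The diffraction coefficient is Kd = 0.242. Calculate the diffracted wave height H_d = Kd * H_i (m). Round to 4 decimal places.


H_d = Kd * H_i
H_d = 0.242 * 3.84
H_d = 0.9293 m

0.9293


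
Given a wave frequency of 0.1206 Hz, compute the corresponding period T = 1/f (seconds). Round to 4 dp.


T = 1 / f
T = 1 / 0.1206
T = 8.2919 s

8.2919


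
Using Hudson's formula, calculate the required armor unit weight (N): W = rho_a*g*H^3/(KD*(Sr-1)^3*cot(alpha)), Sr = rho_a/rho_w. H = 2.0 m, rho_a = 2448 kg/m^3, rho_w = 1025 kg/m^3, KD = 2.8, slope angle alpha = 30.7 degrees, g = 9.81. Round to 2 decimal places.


Sr = rho_a / rho_w = 2448 / 1025 = 2.388293
(Sr - 1) = 1.388293
(Sr - 1)^3 = 2.675735
cot(30.7) = 1 / tan(30.7) = 1 / 0.593757 = 1.684192
Numerator = 2448 * 9.81 * 2.0^3 = 192119.0400
Denominator = 2.8 * 2.675735 * 1.684192 = 12.618064
W = 192119.0400 / 12.618064
W = 15225.71 N

15225.71


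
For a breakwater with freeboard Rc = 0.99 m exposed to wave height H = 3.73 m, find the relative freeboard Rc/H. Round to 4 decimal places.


Relative freeboard = Rc / H
= 0.99 / 3.73
= 0.2654

0.2654


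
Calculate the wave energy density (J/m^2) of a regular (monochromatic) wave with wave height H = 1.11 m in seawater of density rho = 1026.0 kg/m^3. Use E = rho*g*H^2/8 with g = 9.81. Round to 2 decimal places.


E = (1/8) * rho * g * H^2
E = (1/8) * 1026.0 * 9.81 * 1.11^2
E = 0.125 * 1026.0 * 9.81 * 1.2321
E = 1550.15 J/m^2

1550.15


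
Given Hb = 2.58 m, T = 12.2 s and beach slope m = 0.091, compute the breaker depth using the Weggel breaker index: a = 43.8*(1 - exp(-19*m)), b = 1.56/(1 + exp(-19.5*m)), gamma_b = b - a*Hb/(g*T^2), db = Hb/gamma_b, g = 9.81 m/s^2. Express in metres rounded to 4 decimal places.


a = 43.8 * (1 - exp(-19 * m))
exp(-19 * 0.091) = exp(-1.7290) = 0.177462
a = 43.8 * (1 - 0.177462) = 36.027174
b = 1.56 / (1 + exp(-19.5 * m))
exp(-19.5 * 0.091) = exp(-1.7745) = 0.169568
b = 1.56 / (1 + 0.169568) = 1.333826
Hb / (g * T^2) = 2.58 / (9.81 * 12.2^2) = 2.58 / 1460.1204 = 0.00176698
gamma_b = b - a * Hb/(g*T^2) = 1.333826 - 36.027174 * 0.00176698 = 1.270166
db = Hb / gamma_b = 2.58 / 1.270166
db = 2.0312 m

2.0312


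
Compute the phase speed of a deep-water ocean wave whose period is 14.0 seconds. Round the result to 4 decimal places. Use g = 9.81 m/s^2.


We use the deep-water celerity formula:
C = g * T / (2 * pi)
C = 9.81 * 14.0 / (2 * 3.14159...)
C = 137.340000 / 6.283185
C = 21.8583 m/s

21.8583


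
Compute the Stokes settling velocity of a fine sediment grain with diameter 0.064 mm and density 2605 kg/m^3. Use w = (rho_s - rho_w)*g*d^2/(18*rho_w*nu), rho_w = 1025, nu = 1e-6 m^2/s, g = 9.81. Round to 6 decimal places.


w = (rho_s - rho_w) * g * d^2 / (18 * rho_w * nu)
d = 0.064 mm = 0.000064 m
rho_s - rho_w = 2605 - 1025 = 1580
Numerator = 1580 * 9.81 * (0.000064)^2 = 0.000063487181
Denominator = 18 * 1025 * 1e-6 = 0.018450
w = 0.003441 m/s

0.003441


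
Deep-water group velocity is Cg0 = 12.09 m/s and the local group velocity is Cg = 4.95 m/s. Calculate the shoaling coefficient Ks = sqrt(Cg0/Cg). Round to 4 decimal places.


Ks = sqrt(Cg0 / Cg)
Ks = sqrt(12.09 / 4.95)
Ks = sqrt(2.4424)
Ks = 1.5628

1.5628


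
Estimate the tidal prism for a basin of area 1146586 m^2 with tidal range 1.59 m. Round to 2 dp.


Tidal prism = Area * Tidal range
P = 1146586 * 1.59
P = 1823071.74 m^3

1823071.74


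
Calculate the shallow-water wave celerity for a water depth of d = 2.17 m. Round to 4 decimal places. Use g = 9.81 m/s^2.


Using the shallow-water approximation:
C = sqrt(g * d) = sqrt(9.81 * 2.17)
C = sqrt(21.2877)
C = 4.6139 m/s

4.6139


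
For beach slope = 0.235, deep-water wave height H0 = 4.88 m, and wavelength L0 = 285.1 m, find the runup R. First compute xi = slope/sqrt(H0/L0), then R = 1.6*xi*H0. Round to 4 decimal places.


xi = slope / sqrt(H0/L0)
H0/L0 = 4.88/285.1 = 0.017117
sqrt(0.017117) = 0.130831
xi = 0.235 / 0.130831 = 1.796208
R = 1.6 * xi * H0 = 1.6 * 1.796208 * 4.88
R = 14.0248 m

14.0248


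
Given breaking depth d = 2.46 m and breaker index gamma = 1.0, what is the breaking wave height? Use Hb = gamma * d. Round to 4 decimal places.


Hb = gamma * d
Hb = 1.0 * 2.46
Hb = 2.4600 m

2.4600


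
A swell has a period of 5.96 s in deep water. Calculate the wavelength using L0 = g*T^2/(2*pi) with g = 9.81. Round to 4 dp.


L0 = g * T^2 / (2 * pi)
L0 = 9.81 * 5.96^2 / (2 * pi)
L0 = 9.81 * 35.5216 / 6.28319
L0 = 348.4669 / 6.28319
L0 = 55.4602 m

55.4602


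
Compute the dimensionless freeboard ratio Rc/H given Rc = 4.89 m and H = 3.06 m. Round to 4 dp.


Relative freeboard = Rc / H
= 4.89 / 3.06
= 1.5980

1.5980


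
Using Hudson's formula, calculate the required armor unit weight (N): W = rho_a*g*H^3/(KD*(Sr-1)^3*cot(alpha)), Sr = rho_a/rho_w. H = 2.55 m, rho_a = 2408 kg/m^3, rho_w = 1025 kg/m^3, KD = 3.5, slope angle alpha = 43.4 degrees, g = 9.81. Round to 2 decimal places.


Sr = rho_a / rho_w = 2408 / 1025 = 2.349268
(Sr - 1) = 1.349268
(Sr - 1)^3 = 2.456377
cot(43.4) = 1 / tan(43.4) = 1 / 0.945653 = 1.057470
Numerator = 2408 * 9.81 * 2.55^3 = 391693.1993
Denominator = 3.5 * 2.456377 * 1.057470 = 9.091409
W = 391693.1993 / 9.091409
W = 43083.88 N

43083.88


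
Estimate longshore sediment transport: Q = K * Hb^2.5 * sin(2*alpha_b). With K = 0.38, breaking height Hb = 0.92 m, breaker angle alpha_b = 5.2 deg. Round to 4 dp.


Q = K * Hb^2.5 * sin(2 * alpha_b)
Hb^2.5 = 0.92^2.5 = 0.811838
sin(2 * 5.2) = sin(10.4) = 0.180519
Q = 0.38 * 0.811838 * 0.180519
Q = 0.0557 m^3/s

0.0557


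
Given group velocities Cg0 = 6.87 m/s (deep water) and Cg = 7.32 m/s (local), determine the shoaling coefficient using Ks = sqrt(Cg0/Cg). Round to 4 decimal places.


Ks = sqrt(Cg0 / Cg)
Ks = sqrt(6.87 / 7.32)
Ks = sqrt(0.9385)
Ks = 0.9688

0.9688


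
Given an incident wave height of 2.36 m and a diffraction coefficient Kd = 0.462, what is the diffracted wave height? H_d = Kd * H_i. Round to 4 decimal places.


H_d = Kd * H_i
H_d = 0.462 * 2.36
H_d = 1.0903 m

1.0903


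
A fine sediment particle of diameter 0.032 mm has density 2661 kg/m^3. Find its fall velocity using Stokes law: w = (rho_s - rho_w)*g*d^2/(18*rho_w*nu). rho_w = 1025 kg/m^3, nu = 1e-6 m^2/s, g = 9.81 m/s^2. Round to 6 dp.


w = (rho_s - rho_w) * g * d^2 / (18 * rho_w * nu)
d = 0.032 mm = 0.000032 m
rho_s - rho_w = 2661 - 1025 = 1636
Numerator = 1636 * 9.81 * (0.000032)^2 = 0.000016434340
Denominator = 18 * 1025 * 1e-6 = 0.018450
w = 0.000891 m/s

0.000891


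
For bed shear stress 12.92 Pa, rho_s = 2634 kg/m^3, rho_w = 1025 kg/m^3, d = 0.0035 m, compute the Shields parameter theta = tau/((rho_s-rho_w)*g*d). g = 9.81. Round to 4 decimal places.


theta = tau / ((rho_s - rho_w) * g * d)
rho_s - rho_w = 2634 - 1025 = 1609
Denominator = 1609 * 9.81 * 0.0035 = 55.245015
theta = 12.92 / 55.245015
theta = 0.2339

0.2339


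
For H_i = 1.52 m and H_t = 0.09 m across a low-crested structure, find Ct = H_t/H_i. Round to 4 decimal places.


Ct = H_t / H_i
Ct = 0.09 / 1.52
Ct = 0.0592

0.0592


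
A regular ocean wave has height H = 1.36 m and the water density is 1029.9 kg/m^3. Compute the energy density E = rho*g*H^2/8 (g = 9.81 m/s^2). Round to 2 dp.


E = (1/8) * rho * g * H^2
E = (1/8) * 1029.9 * 9.81 * 1.36^2
E = 0.125 * 1029.9 * 9.81 * 1.8496
E = 2335.89 J/m^2

2335.89


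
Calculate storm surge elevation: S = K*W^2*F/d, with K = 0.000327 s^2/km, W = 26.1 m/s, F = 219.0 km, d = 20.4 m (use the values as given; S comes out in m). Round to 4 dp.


S = K * W^2 * F / d
W^2 = 26.1^2 = 681.21
S = 0.000327 * 681.21 * 219.0 / 20.4
Numerator = 0.000327 * 681.21 * 219.0 = 48.783492
S = 48.783492 / 20.4 = 2.3913 m

2.3913


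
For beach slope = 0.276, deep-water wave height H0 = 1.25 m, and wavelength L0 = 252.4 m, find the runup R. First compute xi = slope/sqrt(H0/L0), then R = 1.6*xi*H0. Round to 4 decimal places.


xi = slope / sqrt(H0/L0)
H0/L0 = 1.25/252.4 = 0.004952
sqrt(0.004952) = 0.070374
xi = 0.276 / 0.070374 = 3.921920
R = 1.6 * xi * H0 = 1.6 * 3.921920 * 1.25
R = 7.8438 m

7.8438


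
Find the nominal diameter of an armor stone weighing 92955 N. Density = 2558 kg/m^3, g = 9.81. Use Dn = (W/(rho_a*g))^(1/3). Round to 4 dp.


V = W / (rho_a * g)
V = 92955 / (2558 * 9.81)
V = 92955 / 25093.98
V = 3.704275 m^3
Dn = V^(1/3) = 3.704275^(1/3)
Dn = 1.5473 m

1.5473


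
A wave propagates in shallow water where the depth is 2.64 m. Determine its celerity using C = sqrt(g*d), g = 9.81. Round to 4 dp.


Using the shallow-water approximation:
C = sqrt(g * d) = sqrt(9.81 * 2.64)
C = sqrt(25.8984)
C = 5.0890 m/s

5.0890


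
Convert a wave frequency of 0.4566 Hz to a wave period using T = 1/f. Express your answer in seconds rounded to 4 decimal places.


T = 1 / f
T = 1 / 0.4566
T = 2.1901 s

2.1901


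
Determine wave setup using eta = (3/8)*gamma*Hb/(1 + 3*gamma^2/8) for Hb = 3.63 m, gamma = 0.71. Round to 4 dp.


eta = (3/8) * gamma * Hb / (1 + 3*gamma^2/8)
Numerator = (3/8) * 0.71 * 3.63 = 0.966487
Denominator = 1 + 3*0.71^2/8 = 1 + 0.189038 = 1.189038
eta = 0.966487 / 1.189038
eta = 0.8128 m

0.8128


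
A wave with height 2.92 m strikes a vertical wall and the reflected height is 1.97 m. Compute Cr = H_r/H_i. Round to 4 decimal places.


Cr = H_r / H_i
Cr = 1.97 / 2.92
Cr = 0.6747

0.6747


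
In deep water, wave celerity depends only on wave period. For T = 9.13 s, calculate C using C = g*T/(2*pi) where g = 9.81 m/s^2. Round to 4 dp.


We use the deep-water celerity formula:
C = g * T / (2 * pi)
C = 9.81 * 9.13 / (2 * 3.14159...)
C = 89.565300 / 6.283185
C = 14.2548 m/s

14.2548


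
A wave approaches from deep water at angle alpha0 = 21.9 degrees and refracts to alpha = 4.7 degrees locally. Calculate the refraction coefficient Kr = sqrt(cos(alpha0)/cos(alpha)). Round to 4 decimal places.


Kr = sqrt(cos(alpha0) / cos(alpha))
cos(21.9) = 0.927836
cos(4.7) = 0.996637
Kr = sqrt(0.927836 / 0.996637)
Kr = sqrt(0.930967)
Kr = 0.9649

0.9649


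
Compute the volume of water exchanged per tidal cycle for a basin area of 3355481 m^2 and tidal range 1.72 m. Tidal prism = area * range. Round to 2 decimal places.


Tidal prism = Area * Tidal range
P = 3355481 * 1.72
P = 5771427.32 m^3

5771427.32


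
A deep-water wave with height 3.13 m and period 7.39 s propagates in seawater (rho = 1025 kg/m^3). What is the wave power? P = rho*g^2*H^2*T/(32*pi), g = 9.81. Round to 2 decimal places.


P = rho * g^2 * H^2 * T / (32 * pi)
P = 1025 * 9.81^2 * 3.13^2 * 7.39 / (32 * pi)
P = 1025 * 96.2361 * 9.7969 * 7.39 / 100.53096
P = 71038.72 W/m

71038.72


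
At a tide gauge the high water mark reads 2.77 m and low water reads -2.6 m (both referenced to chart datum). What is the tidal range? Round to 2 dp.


Tidal range = High water - Low water
Tidal range = 2.77 - (-2.6)
Tidal range = 5.37 m

5.37


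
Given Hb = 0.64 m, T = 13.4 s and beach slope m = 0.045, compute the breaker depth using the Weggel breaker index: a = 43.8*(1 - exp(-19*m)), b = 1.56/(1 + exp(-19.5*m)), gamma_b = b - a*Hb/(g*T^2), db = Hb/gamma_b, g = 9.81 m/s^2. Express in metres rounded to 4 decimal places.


a = 43.8 * (1 - exp(-19 * m))
exp(-19 * 0.045) = exp(-0.8550) = 0.425283
a = 43.8 * (1 - 0.425283) = 25.172596
b = 1.56 / (1 + exp(-19.5 * m))
exp(-19.5 * 0.045) = exp(-0.8775) = 0.415821
b = 1.56 / (1 + 0.415821) = 1.101834
Hb / (g * T^2) = 0.64 / (9.81 * 13.4^2) = 0.64 / 1761.4836 = 0.00036333
gamma_b = b - a * Hb/(g*T^2) = 1.101834 - 25.172596 * 0.00036333 = 1.092688
db = Hb / gamma_b = 0.64 / 1.092688
db = 0.5857 m

0.5857


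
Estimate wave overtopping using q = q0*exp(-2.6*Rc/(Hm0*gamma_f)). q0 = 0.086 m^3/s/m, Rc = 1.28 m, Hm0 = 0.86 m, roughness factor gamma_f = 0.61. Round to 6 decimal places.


q = q0 * exp(-2.6 * Rc / (Hm0 * gamma_f))
Exponent = -2.6 * 1.28 / (0.86 * 0.61)
= -2.6 * 1.28 / 0.5246
= -6.343881
exp(-6.343881) = 0.001757
q = 0.086 * 0.001757
q = 0.000151 m^3/s/m

0.000151


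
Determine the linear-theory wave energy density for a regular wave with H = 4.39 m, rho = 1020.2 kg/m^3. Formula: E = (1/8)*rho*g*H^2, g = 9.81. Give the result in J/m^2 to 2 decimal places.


E = (1/8) * rho * g * H^2
E = (1/8) * 1020.2 * 9.81 * 4.39^2
E = 0.125 * 1020.2 * 9.81 * 19.2721
E = 24109.79 J/m^2

24109.79


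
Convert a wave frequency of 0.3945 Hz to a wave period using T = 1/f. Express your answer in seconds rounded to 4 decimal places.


T = 1 / f
T = 1 / 0.3945
T = 2.5349 s

2.5349


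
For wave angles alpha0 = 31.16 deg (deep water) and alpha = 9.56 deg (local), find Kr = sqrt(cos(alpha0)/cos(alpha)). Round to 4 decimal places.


Kr = sqrt(cos(alpha0) / cos(alpha))
cos(31.16) = 0.855726
cos(9.56) = 0.986112
Kr = sqrt(0.855726 / 0.986112)
Kr = sqrt(0.867777)
Kr = 0.9315

0.9315


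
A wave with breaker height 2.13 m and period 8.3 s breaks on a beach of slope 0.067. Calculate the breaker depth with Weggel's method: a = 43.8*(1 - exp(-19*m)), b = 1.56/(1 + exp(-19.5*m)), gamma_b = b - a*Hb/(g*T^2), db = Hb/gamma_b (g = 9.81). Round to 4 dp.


a = 43.8 * (1 - exp(-19 * m))
exp(-19 * 0.067) = exp(-1.2730) = 0.279990
a = 43.8 * (1 - 0.279990) = 31.536421
b = 1.56 / (1 + exp(-19.5 * m))
exp(-19.5 * 0.067) = exp(-1.3065) = 0.270766
b = 1.56 / (1 + 0.270766) = 1.227606
Hb / (g * T^2) = 2.13 / (9.81 * 8.3^2) = 2.13 / 675.8109 = 0.00315177
gamma_b = b - a * Hb/(g*T^2) = 1.227606 - 31.536421 * 0.00315177 = 1.128210
db = Hb / gamma_b = 2.13 / 1.128210
db = 1.8879 m

1.8879


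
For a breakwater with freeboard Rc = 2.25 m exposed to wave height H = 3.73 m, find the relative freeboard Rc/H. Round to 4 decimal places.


Relative freeboard = Rc / H
= 2.25 / 3.73
= 0.6032

0.6032


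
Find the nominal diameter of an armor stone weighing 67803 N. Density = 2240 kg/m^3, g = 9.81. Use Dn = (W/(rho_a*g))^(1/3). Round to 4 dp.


V = W / (rho_a * g)
V = 67803 / (2240 * 9.81)
V = 67803 / 21974.40
V = 3.085545 m^3
Dn = V^(1/3) = 3.085545^(1/3)
Dn = 1.4558 m

1.4558


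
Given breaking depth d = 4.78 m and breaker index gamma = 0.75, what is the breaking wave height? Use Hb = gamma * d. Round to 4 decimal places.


Hb = gamma * d
Hb = 0.75 * 4.78
Hb = 3.5850 m

3.5850


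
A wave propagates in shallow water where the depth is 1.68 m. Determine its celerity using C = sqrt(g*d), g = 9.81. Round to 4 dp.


Using the shallow-water approximation:
C = sqrt(g * d) = sqrt(9.81 * 1.68)
C = sqrt(16.4808)
C = 4.0597 m/s

4.0597


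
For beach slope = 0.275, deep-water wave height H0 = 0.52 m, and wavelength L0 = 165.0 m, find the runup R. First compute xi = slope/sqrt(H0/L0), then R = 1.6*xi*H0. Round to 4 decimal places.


xi = slope / sqrt(H0/L0)
H0/L0 = 0.52/165.0 = 0.003152
sqrt(0.003152) = 0.056138
xi = 0.275 / 0.056138 = 4.898611
R = 1.6 * xi * H0 = 1.6 * 4.898611 * 0.52
R = 4.0756 m

4.0756


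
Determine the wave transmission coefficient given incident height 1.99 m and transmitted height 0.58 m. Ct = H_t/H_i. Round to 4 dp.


Ct = H_t / H_i
Ct = 0.58 / 1.99
Ct = 0.2915

0.2915


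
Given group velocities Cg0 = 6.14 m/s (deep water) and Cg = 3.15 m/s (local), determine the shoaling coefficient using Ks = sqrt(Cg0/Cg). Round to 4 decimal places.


Ks = sqrt(Cg0 / Cg)
Ks = sqrt(6.14 / 3.15)
Ks = sqrt(1.9492)
Ks = 1.3961

1.3961


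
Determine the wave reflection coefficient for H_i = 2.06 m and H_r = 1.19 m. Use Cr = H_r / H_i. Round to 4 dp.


Cr = H_r / H_i
Cr = 1.19 / 2.06
Cr = 0.5777

0.5777


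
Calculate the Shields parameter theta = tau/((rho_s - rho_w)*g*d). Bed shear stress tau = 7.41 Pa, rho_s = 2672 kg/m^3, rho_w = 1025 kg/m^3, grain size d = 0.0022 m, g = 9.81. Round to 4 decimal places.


theta = tau / ((rho_s - rho_w) * g * d)
rho_s - rho_w = 2672 - 1025 = 1647
Denominator = 1647 * 9.81 * 0.0022 = 35.545554
theta = 7.41 / 35.545554
theta = 0.2085

0.2085


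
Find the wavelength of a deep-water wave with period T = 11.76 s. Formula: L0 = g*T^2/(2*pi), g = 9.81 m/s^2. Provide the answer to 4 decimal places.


L0 = g * T^2 / (2 * pi)
L0 = 9.81 * 11.76^2 / (2 * pi)
L0 = 9.81 * 138.2976 / 6.28319
L0 = 1356.6995 / 6.28319
L0 = 215.9254 m

215.9254


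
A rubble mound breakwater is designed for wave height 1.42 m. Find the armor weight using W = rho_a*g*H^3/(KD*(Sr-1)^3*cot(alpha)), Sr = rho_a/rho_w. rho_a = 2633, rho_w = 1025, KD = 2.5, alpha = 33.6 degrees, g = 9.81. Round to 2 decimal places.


Sr = rho_a / rho_w = 2633 / 1025 = 2.568780
(Sr - 1) = 1.568780
(Sr - 1)^3 = 3.860882
cot(33.6) = 1 / tan(33.6) = 1 / 0.664398 = 1.505121
Numerator = 2633 * 9.81 * 1.42^3 = 73957.9560
Denominator = 2.5 * 3.860882 * 1.505121 = 14.527737
W = 73957.9560 / 14.527737
W = 5090.81 N

5090.81


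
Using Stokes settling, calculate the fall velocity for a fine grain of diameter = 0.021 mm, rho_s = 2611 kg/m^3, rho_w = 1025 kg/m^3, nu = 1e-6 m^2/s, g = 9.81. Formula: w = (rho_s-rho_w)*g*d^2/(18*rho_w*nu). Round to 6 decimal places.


w = (rho_s - rho_w) * g * d^2 / (18 * rho_w * nu)
d = 0.021 mm = 0.000021 m
rho_s - rho_w = 2611 - 1025 = 1586
Numerator = 1586 * 9.81 * (0.000021)^2 = 0.000006861369
Denominator = 18 * 1025 * 1e-6 = 0.018450
w = 0.000372 m/s

0.000372


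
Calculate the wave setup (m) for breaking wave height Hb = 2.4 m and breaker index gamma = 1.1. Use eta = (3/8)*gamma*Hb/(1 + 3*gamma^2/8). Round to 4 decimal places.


eta = (3/8) * gamma * Hb / (1 + 3*gamma^2/8)
Numerator = (3/8) * 1.1 * 2.4 = 0.990000
Denominator = 1 + 3*1.1^2/8 = 1 + 0.453750 = 1.453750
eta = 0.990000 / 1.453750
eta = 0.6810 m

0.6810


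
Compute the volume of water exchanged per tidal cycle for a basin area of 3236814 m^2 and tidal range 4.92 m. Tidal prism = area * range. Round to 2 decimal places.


Tidal prism = Area * Tidal range
P = 3236814 * 4.92
P = 15925124.88 m^3

15925124.88


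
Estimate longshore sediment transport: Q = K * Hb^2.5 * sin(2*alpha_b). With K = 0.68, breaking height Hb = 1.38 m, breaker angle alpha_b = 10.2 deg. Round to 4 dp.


Q = K * Hb^2.5 * sin(2 * alpha_b)
Hb^2.5 = 1.38^2.5 = 2.237163
sin(2 * 10.2) = sin(20.4) = 0.348572
Q = 0.68 * 2.237163 * 0.348572
Q = 0.5303 m^3/s

0.5303


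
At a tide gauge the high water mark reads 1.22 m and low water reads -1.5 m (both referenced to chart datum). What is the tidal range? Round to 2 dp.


Tidal range = High water - Low water
Tidal range = 1.22 - (-1.5)
Tidal range = 2.72 m

2.72


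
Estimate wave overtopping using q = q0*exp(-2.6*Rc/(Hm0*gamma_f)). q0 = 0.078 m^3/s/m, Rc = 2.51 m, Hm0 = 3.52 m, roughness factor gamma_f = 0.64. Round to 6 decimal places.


q = q0 * exp(-2.6 * Rc / (Hm0 * gamma_f))
Exponent = -2.6 * 2.51 / (3.52 * 0.64)
= -2.6 * 2.51 / 2.2528
= -2.896839
exp(-2.896839) = 0.055197
q = 0.078 * 0.055197
q = 0.004305 m^3/s/m

0.004305


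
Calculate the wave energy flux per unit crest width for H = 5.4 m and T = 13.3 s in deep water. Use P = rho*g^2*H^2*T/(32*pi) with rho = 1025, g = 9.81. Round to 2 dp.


P = rho * g^2 * H^2 * T / (32 * pi)
P = 1025 * 9.81^2 * 5.4^2 * 13.3 / (32 * pi)
P = 1025 * 96.2361 * 29.1600 * 13.3 / 100.53096
P = 380540.77 W/m

380540.77


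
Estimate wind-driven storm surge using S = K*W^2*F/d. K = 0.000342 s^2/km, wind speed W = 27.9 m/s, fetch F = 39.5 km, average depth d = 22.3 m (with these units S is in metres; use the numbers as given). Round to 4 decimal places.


S = K * W^2 * F / d
W^2 = 27.9^2 = 778.41
S = 0.000342 * 778.41 * 39.5 / 22.3
Numerator = 0.000342 * 778.41 * 39.5 = 10.515541
S = 10.515541 / 22.3 = 0.4715 m

0.4715


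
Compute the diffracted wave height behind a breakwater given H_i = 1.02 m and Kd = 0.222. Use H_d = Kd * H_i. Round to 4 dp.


H_d = Kd * H_i
H_d = 0.222 * 1.02
H_d = 0.2264 m

0.2264


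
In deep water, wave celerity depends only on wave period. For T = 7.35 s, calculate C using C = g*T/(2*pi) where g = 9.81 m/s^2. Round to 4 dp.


We use the deep-water celerity formula:
C = g * T / (2 * pi)
C = 9.81 * 7.35 / (2 * 3.14159...)
C = 72.103500 / 6.283185
C = 11.4756 m/s

11.4756


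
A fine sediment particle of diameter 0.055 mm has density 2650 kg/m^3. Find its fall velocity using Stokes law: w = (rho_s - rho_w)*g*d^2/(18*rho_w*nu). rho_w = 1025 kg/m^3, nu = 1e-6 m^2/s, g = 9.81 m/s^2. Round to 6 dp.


w = (rho_s - rho_w) * g * d^2 / (18 * rho_w * nu)
d = 0.055 mm = 0.000055 m
rho_s - rho_w = 2650 - 1025 = 1625
Numerator = 1625 * 9.81 * (0.000055)^2 = 0.000048222281
Denominator = 18 * 1025 * 1e-6 = 0.018450
w = 0.002614 m/s

0.002614


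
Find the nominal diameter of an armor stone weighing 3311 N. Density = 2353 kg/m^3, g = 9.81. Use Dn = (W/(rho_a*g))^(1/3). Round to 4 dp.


V = W / (rho_a * g)
V = 3311 / (2353 * 9.81)
V = 3311 / 23082.93
V = 0.143439 m^3
Dn = V^(1/3) = 0.143439^(1/3)
Dn = 0.5235 m

0.5235


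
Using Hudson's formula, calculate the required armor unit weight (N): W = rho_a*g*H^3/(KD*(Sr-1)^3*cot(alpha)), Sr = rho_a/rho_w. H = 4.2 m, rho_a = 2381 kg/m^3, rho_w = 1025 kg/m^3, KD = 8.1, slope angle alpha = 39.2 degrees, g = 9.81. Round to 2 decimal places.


Sr = rho_a / rho_w = 2381 / 1025 = 2.322927
(Sr - 1) = 1.322927
(Sr - 1)^3 = 2.315301
cot(39.2) = 1 / tan(39.2) = 1 / 0.815580 = 1.226121
Numerator = 2381 * 9.81 * 4.2^3 = 1730518.6097
Denominator = 8.1 * 2.315301 * 1.226121 = 22.994601
W = 1730518.6097 / 22.994601
W = 75257.61 N

75257.61


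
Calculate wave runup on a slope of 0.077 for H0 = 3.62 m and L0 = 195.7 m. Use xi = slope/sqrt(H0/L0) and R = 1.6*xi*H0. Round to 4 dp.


xi = slope / sqrt(H0/L0)
H0/L0 = 3.62/195.7 = 0.018498
sqrt(0.018498) = 0.136006
xi = 0.077 / 0.136006 = 0.566150
R = 1.6 * xi * H0 = 1.6 * 0.566150 * 3.62
R = 3.2791 m

3.2791


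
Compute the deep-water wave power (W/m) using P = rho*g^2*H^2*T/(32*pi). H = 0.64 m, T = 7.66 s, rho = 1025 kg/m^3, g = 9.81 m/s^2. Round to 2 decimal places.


P = rho * g^2 * H^2 * T / (32 * pi)
P = 1025 * 9.81^2 * 0.64^2 * 7.66 / (32 * pi)
P = 1025 * 96.2361 * 0.4096 * 7.66 / 100.53096
P = 3078.58 W/m

3078.58


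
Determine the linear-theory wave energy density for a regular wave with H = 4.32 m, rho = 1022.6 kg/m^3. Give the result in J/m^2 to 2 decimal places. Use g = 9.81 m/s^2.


E = (1/8) * rho * g * H^2
E = (1/8) * 1022.6 * 9.81 * 4.32^2
E = 0.125 * 1022.6 * 9.81 * 18.6624
E = 23401.96 J/m^2

23401.96


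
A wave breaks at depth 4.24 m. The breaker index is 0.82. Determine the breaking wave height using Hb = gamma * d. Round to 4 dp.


Hb = gamma * d
Hb = 0.82 * 4.24
Hb = 3.4768 m

3.4768


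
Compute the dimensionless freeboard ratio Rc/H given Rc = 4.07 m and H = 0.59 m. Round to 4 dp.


Relative freeboard = Rc / H
= 4.07 / 0.59
= 6.8983

6.8983


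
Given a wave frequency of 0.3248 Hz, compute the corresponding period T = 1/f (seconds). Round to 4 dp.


T = 1 / f
T = 1 / 0.3248
T = 3.0788 s

3.0788


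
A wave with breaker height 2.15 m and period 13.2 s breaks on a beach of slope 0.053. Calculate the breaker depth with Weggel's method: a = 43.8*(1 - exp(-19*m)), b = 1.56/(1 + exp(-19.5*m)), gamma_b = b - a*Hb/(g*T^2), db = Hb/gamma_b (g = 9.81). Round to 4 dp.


a = 43.8 * (1 - exp(-19 * m))
exp(-19 * 0.053) = exp(-1.0070) = 0.365313
a = 43.8 * (1 - 0.365313) = 27.799278
b = 1.56 / (1 + exp(-19.5 * m))
exp(-19.5 * 0.053) = exp(-1.0335) = 0.355760
b = 1.56 / (1 + 0.355760) = 1.150646
Hb / (g * T^2) = 2.15 / (9.81 * 13.2^2) = 2.15 / 1709.2944 = 0.00125783
gamma_b = b - a * Hb/(g*T^2) = 1.150646 - 27.799278 * 0.00125783 = 1.115680
db = Hb / gamma_b = 2.15 / 1.115680
db = 1.9271 m

1.9271


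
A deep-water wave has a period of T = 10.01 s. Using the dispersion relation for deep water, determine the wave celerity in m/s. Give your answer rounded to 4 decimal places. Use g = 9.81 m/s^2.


We use the deep-water celerity formula:
C = g * T / (2 * pi)
C = 9.81 * 10.01 / (2 * 3.14159...)
C = 98.198100 / 6.283185
C = 15.6287 m/s

15.6287


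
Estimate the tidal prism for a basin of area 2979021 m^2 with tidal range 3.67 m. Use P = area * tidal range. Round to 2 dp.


Tidal prism = Area * Tidal range
P = 2979021 * 3.67
P = 10933007.07 m^3

10933007.07


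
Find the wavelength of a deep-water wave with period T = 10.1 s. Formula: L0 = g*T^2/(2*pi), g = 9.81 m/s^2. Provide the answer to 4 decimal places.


L0 = g * T^2 / (2 * pi)
L0 = 9.81 * 10.1^2 / (2 * pi)
L0 = 9.81 * 102.0100 / 6.28319
L0 = 1000.7181 / 6.28319
L0 = 159.2692 m

159.2692


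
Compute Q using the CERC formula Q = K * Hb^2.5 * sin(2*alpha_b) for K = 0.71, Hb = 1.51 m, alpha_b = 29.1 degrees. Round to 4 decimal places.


Q = K * Hb^2.5 * sin(2 * alpha_b)
Hb^2.5 = 1.51^2.5 = 2.801834
sin(2 * 29.1) = sin(58.2) = 0.849893
Q = 0.71 * 2.801834 * 0.849893
Q = 1.6907 m^3/s

1.6907


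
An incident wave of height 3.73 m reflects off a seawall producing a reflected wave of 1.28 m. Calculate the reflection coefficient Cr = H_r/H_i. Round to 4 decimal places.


Cr = H_r / H_i
Cr = 1.28 / 3.73
Cr = 0.3432

0.3432


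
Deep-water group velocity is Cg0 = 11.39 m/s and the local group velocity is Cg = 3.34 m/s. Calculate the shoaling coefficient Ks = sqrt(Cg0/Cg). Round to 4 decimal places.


Ks = sqrt(Cg0 / Cg)
Ks = sqrt(11.39 / 3.34)
Ks = sqrt(3.4102)
Ks = 1.8467

1.8467


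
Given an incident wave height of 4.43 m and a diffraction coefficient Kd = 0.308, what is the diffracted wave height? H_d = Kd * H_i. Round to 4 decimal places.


H_d = Kd * H_i
H_d = 0.308 * 4.43
H_d = 1.3644 m

1.3644


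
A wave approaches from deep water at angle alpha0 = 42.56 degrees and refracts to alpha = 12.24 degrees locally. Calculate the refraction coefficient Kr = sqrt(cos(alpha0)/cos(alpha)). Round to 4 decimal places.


Kr = sqrt(cos(alpha0) / cos(alpha))
cos(42.56) = 0.736569
cos(12.24) = 0.977268
Kr = sqrt(0.736569 / 0.977268)
Kr = sqrt(0.753703)
Kr = 0.8682

0.8682


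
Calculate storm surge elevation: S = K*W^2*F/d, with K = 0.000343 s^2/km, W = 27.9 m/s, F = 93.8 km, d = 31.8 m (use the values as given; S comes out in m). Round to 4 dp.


S = K * W^2 * F / d
W^2 = 27.9^2 = 778.41
S = 0.000343 * 778.41 * 93.8 / 31.8
Numerator = 0.000343 * 778.41 * 93.8 = 25.044096
S = 25.044096 / 31.8 = 0.7876 m

0.7876


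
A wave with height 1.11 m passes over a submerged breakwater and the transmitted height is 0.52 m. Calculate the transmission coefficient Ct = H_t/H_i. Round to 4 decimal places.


Ct = H_t / H_i
Ct = 0.52 / 1.11
Ct = 0.4685

0.4685


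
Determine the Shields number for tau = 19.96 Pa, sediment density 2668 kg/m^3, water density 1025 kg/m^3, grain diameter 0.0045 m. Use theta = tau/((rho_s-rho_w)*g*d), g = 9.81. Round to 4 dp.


theta = tau / ((rho_s - rho_w) * g * d)
rho_s - rho_w = 2668 - 1025 = 1643
Denominator = 1643 * 9.81 * 0.0045 = 72.530235
theta = 19.96 / 72.530235
theta = 0.2752

0.2752


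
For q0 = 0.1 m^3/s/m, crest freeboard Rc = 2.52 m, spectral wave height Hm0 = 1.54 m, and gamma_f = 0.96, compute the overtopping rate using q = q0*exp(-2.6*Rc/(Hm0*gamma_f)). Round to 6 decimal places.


q = q0 * exp(-2.6 * Rc / (Hm0 * gamma_f))
Exponent = -2.6 * 2.52 / (1.54 * 0.96)
= -2.6 * 2.52 / 1.4784
= -4.431818
exp(-4.431818) = 0.011893
q = 0.1 * 0.011893
q = 0.001189 m^3/s/m

0.001189


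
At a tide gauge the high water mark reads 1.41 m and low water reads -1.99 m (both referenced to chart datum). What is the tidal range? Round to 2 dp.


Tidal range = High water - Low water
Tidal range = 1.41 - (-1.99)
Tidal range = 3.40 m

3.40


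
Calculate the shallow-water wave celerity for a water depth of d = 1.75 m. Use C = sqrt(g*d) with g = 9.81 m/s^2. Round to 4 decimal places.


Using the shallow-water approximation:
C = sqrt(g * d) = sqrt(9.81 * 1.75)
C = sqrt(17.1675)
C = 4.1434 m/s

4.1434
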